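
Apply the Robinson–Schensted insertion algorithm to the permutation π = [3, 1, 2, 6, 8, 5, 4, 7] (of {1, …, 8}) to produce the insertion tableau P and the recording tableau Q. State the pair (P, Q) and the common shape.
P = [1, 2, 4, 7] / [3, 5, 8] / [6];  Q = [1, 3, 4, 5] / [2, 6, 8] / [7];  common shape = (4, 3, 1)

Row-insert the values π_1, π_2, … into P one at a time, bumping the leftmost entry strictly greater than the inserted value down to the next row. The recording tableau Q records, in position (i, j), the step at which that cell was added to P.
  Insert 3 (step 1): P = [3];  Q = [1]
  Insert 1 (step 2): P = [1] / [3];  Q = [1] / [2]
  Insert 2 (step 3): P = [1, 2] / [3];  Q = [1, 3] / [2]
  Insert 6 (step 4): P = [1, 2, 6] / [3];  Q = [1, 3, 4] / [2]
  Insert 8 (step 5): P = [1, 2, 6, 8] / [3];  Q = [1, 3, 4, 5] / [2]
  Insert 5 (step 6): P = [1, 2, 5, 8] / [3, 6];  Q = [1, 3, 4, 5] / [2, 6]
  Insert 4 (step 7): P = [1, 2, 4, 8] / [3, 5] / [6];  Q = [1, 3, 4, 5] / [2, 6] / [7]
  Insert 7 (step 8): P = [1, 2, 4, 7] / [3, 5, 8] / [6];  Q = [1, 3, 4, 5] / [2, 6, 8] / [7]
Final shape: (4, 3, 1).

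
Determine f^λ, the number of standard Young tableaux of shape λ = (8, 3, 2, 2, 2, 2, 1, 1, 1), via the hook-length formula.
# SYT of shape (8, 3, 2, 2, 2, 2, 1, 1, 1) = 480134655

Hook-length formula: f^λ = n! / Π hook(c), product over all cells c of the Young diagram. For λ = (8, 3, 2, 2, 2, 2, 1, 1, 1), n = 22 boxes. Hook lengths by row (left-to-right, top-to-bottom): [16, 12, 7, 5, 4, 3, 2, 1]; [10, 6, 1]; [8, 4]; [7, 3]; [6, 2]; [5, 1]; [3]; [2]; [1]. Product of hooks = 2341011456000. So f^λ = 22! / 2341011456000 = 1124000727777607680000 / 2341011456000 = 480134655.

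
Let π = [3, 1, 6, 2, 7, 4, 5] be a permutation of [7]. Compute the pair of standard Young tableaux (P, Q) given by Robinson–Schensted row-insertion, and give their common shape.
P = [1, 2, 4, 5] / [3, 6, 7];  Q = [1, 3, 5, 7] / [2, 4, 6];  common shape = (4, 3)

Row-insert the values π_1, π_2, … into P one at a time, bumping the leftmost entry strictly greater than the inserted value down to the next row. The recording tableau Q records, in position (i, j), the step at which that cell was added to P.
  Insert 3 (step 1): P = [3];  Q = [1]
  Insert 1 (step 2): P = [1] / [3];  Q = [1] / [2]
  Insert 6 (step 3): P = [1, 6] / [3];  Q = [1, 3] / [2]
  Insert 2 (step 4): P = [1, 2] / [3, 6];  Q = [1, 3] / [2, 4]
  Insert 7 (step 5): P = [1, 2, 7] / [3, 6];  Q = [1, 3, 5] / [2, 4]
  Insert 4 (step 6): P = [1, 2, 4] / [3, 6, 7];  Q = [1, 3, 5] / [2, 4, 6]
  Insert 5 (step 7): P = [1, 2, 4, 5] / [3, 6, 7];  Q = [1, 3, 5, 7] / [2, 4, 6]
Final shape: (4, 3).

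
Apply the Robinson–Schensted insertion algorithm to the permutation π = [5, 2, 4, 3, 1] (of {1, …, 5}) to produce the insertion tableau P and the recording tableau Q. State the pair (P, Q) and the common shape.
P = [1, 3] / [2] / [4] / [5];  Q = [1, 3] / [2] / [4] / [5];  common shape = (2, 1, 1, 1)

Row-insert the values π_1, π_2, … into P one at a time, bumping the leftmost entry strictly greater than the inserted value down to the next row. The recording tableau Q records, in position (i, j), the step at which that cell was added to P.
  Insert 5 (step 1): P = [5];  Q = [1]
  Insert 2 (step 2): P = [2] / [5];  Q = [1] / [2]
  Insert 4 (step 3): P = [2, 4] / [5];  Q = [1, 3] / [2]
  Insert 3 (step 4): P = [2, 3] / [4] / [5];  Q = [1, 3] / [2] / [4]
  Insert 1 (step 5): P = [1, 3] / [2] / [4] / [5];  Q = [1, 3] / [2] / [4] / [5]
Final shape: (2, 1, 1, 1).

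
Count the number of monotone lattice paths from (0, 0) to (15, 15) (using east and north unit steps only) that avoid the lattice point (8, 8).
Number of paths = 110947680

Total paths from (0, 0) to (15, 15): C(30, 15) = 155117520. Paths through (8, 8): (paths (0, 0) → (8, 8)) × (paths (8, 8) → (15, 15)) = C(16, 8) · C(14, 7) = 12870 · 3432 = 44169840. Avoidance count = 155117520 − 44169840 = 110947680.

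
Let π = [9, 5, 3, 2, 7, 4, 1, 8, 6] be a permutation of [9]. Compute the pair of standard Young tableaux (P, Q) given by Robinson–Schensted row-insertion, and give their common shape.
P = [1, 4, 6] / [2, 7, 8] / [3] / [5] / [9];  Q = [1, 5, 8] / [2, 6, 9] / [3] / [4] / [7];  common shape = (3, 3, 1, 1, 1)

Row-insert the values π_1, π_2, … into P one at a time, bumping the leftmost entry strictly greater than the inserted value down to the next row. The recording tableau Q records, in position (i, j), the step at which that cell was added to P.
  Insert 9 (step 1): P = [9];  Q = [1]
  Insert 5 (step 2): P = [5] / [9];  Q = [1] / [2]
  Insert 3 (step 3): P = [3] / [5] / [9];  Q = [1] / [2] / [3]
  Insert 2 (step 4): P = [2] / [3] / [5] / [9];  Q = [1] / [2] / [3] / [4]
  Insert 7 (step 5): P = [2, 7] / [3] / [5] / [9];  Q = [1, 5] / [2] / [3] / [4]
  Insert 4 (step 6): P = [2, 4] / [3, 7] / [5] / [9];  Q = [1, 5] / [2, 6] / [3] / [4]
  Insert 1 (step 7): P = [1, 4] / [2, 7] / [3] / [5] / [9];  Q = [1, 5] / [2, 6] / [3] / [4] / [7]
  Insert 8 (step 8): P = [1, 4, 8] / [2, 7] / [3] / [5] / [9];  Q = [1, 5, 8] / [2, 6] / [3] / [4] / [7]
  Insert 6 (step 9): P = [1, 4, 6] / [2, 7, 8] / [3] / [5] / [9];  Q = [1, 5, 8] / [2, 6, 9] / [3] / [4] / [7]
Final shape: (3, 3, 1, 1, 1).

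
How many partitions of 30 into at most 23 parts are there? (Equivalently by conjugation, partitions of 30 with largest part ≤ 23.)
p(30, parts ≤ 23) = 5574

Use the recurrence p(n, m) = p(n, m−1) + p(n−m, m): either the largest part is < m (count p(n, m−1)) or the largest part is exactly m (remove one copy of m, count p(n−m, m)). With p(0, ·) = 1 this gives p(30, parts ≤ 23) = 5574. (By conjugating Young diagrams, this also counts partitions of 30 into at most 23 parts.)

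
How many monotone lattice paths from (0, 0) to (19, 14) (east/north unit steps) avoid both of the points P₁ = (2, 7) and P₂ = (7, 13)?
Number of paths = 805557912

Inclusion–exclusion. Total paths: C(33, 19) = 818809200. Through P₁: C(9, 2)·C(24, 17) = 12459744. Through P₂: C(20, 7)·C(13, 12) = 1007760. Since P₁ is strictly southwest of P₂, a monotone path through both must visit P₁ then P₂; paths through both = C(9, 2)·C(11, 5)·C(13, 12) = 216216. Avoid both = 818809200 − 12459744 − 1007760 + 216216 = 805557912.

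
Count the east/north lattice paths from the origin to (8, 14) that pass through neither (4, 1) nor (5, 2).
Number of paths = 302865

Inclusion–exclusion. Total paths: C(22, 8) = 319770. Through P₁: C(5, 4)·C(17, 4) = 11900. Through P₂: C(7, 5)·C(15, 3) = 9555. Since P₁ is strictly southwest of P₂, a monotone path through both must visit P₁ then P₂; paths through both = C(5, 4)·C(2, 1)·C(15, 3) = 4550. Avoid both = 319770 − 11900 − 9555 + 4550 = 302865.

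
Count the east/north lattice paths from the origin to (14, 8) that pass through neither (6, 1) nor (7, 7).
Number of paths = 247661

Inclusion–exclusion. Total paths: C(22, 14) = 319770. Through P₁: C(7, 6)·C(15, 8) = 45045. Through P₂: C(14, 7)·C(8, 7) = 27456. Since P₁ is strictly southwest of P₂, a monotone path through both must visit P₁ then P₂; paths through both = C(7, 6)·C(7, 1)·C(8, 7) = 392. Avoid both = 319770 − 45045 − 27456 + 392 = 247661.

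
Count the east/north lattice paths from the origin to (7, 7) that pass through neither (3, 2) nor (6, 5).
Number of paths = 1386

Inclusion–exclusion. Total paths: C(14, 7) = 3432. Through P₁: C(5, 3)·C(9, 4) = 1260. Through P₂: C(11, 6)·C(3, 1) = 1386. Since P₁ is strictly southwest of P₂, a monotone path through both must visit P₁ then P₂; paths through both = C(5, 3)·C(6, 3)·C(3, 1) = 600. Avoid both = 3432 − 1260 − 1386 + 600 = 1386.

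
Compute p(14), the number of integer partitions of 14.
p(14) = 135

Compute p(n) via the recurrence p(n, m) = p(n, m−1) + p(n−m, m), where p(n, m) counts partitions of n with all parts ≤ m and p(n) = p(n, n). The base cases are p(0, m) = 1 and p(n, 0) = 0 for n > 0. Filling the table yields p(14) = 135. (Euler's pentagonal recurrence is an alternative.)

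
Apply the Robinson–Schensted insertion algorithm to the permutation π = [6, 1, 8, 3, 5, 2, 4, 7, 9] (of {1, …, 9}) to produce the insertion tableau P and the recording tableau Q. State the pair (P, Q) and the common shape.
P = [1, 2, 4, 7, 9] / [3, 5] / [6, 8];  Q = [1, 3, 5, 8, 9] / [2, 4] / [6, 7];  common shape = (5, 2, 2)

Row-insert the values π_1, π_2, … into P one at a time, bumping the leftmost entry strictly greater than the inserted value down to the next row. The recording tableau Q records, in position (i, j), the step at which that cell was added to P.
  Insert 6 (step 1): P = [6];  Q = [1]
  Insert 1 (step 2): P = [1] / [6];  Q = [1] / [2]
  Insert 8 (step 3): P = [1, 8] / [6];  Q = [1, 3] / [2]
  Insert 3 (step 4): P = [1, 3] / [6, 8];  Q = [1, 3] / [2, 4]
  Insert 5 (step 5): P = [1, 3, 5] / [6, 8];  Q = [1, 3, 5] / [2, 4]
  Insert 2 (step 6): P = [1, 2, 5] / [3, 8] / [6];  Q = [1, 3, 5] / [2, 4] / [6]
  Insert 4 (step 7): P = [1, 2, 4] / [3, 5] / [6, 8];  Q = [1, 3, 5] / [2, 4] / [6, 7]
  Insert 7 (step 8): P = [1, 2, 4, 7] / [3, 5] / [6, 8];  Q = [1, 3, 5, 8] / [2, 4] / [6, 7]
  Insert 9 (step 9): P = [1, 2, 4, 7, 9] / [3, 5] / [6, 8];  Q = [1, 3, 5, 8, 9] / [2, 4] / [6, 7]
Final shape: (5, 2, 2).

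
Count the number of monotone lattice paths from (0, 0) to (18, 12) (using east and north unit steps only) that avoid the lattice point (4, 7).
Number of paths = 82655985

Total paths from (0, 0) to (18, 12): C(30, 18) = 86493225. Paths through (4, 7): (paths (0, 0) → (4, 7)) × (paths (4, 7) → (18, 12)) = C(11, 4) · C(19, 14) = 330 · 11628 = 3837240. Avoidance count = 86493225 − 3837240 = 82655985.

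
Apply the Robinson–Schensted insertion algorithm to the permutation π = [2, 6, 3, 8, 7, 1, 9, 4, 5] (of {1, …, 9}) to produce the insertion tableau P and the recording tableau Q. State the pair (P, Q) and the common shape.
P = [1, 3, 4, 5] / [2, 7, 9] / [6, 8];  Q = [1, 2, 4, 7] / [3, 5, 9] / [6, 8];  common shape = (4, 3, 2)

Row-insert the values π_1, π_2, … into P one at a time, bumping the leftmost entry strictly greater than the inserted value down to the next row. The recording tableau Q records, in position (i, j), the step at which that cell was added to P.
  Insert 2 (step 1): P = [2];  Q = [1]
  Insert 6 (step 2): P = [2, 6];  Q = [1, 2]
  Insert 3 (step 3): P = [2, 3] / [6];  Q = [1, 2] / [3]
  Insert 8 (step 4): P = [2, 3, 8] / [6];  Q = [1, 2, 4] / [3]
  Insert 7 (step 5): P = [2, 3, 7] / [6, 8];  Q = [1, 2, 4] / [3, 5]
  Insert 1 (step 6): P = [1, 3, 7] / [2, 8] / [6];  Q = [1, 2, 4] / [3, 5] / [6]
  Insert 9 (step 7): P = [1, 3, 7, 9] / [2, 8] / [6];  Q = [1, 2, 4, 7] / [3, 5] / [6]
  Insert 4 (step 8): P = [1, 3, 4, 9] / [2, 7] / [6, 8];  Q = [1, 2, 4, 7] / [3, 5] / [6, 8]
  Insert 5 (step 9): P = [1, 3, 4, 5] / [2, 7, 9] / [6, 8];  Q = [1, 2, 4, 7] / [3, 5, 9] / [6, 8]
Final shape: (4, 3, 2).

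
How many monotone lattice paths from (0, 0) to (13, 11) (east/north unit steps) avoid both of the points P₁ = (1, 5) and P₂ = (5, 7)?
Number of paths = 2037270

Inclusion–exclusion. Total paths: C(24, 13) = 2496144. Through P₁: C(6, 1)·C(18, 12) = 111384. Through P₂: C(12, 5)·C(12, 8) = 392040. Since P₁ is strictly southwest of P₂, a monotone path through both must visit P₁ then P₂; paths through both = C(6, 1)·C(6, 4)·C(12, 8) = 44550. Avoid both = 2496144 − 111384 − 392040 + 44550 = 2037270.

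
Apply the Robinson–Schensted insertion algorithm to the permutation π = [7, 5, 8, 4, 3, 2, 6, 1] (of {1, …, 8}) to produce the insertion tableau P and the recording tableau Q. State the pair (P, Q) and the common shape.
P = [1, 6] / [2, 8] / [3] / [4] / [5] / [7];  Q = [1, 3] / [2, 7] / [4] / [5] / [6] / [8];  common shape = (2, 2, 1, 1, 1, 1)

Row-insert the values π_1, π_2, … into P one at a time, bumping the leftmost entry strictly greater than the inserted value down to the next row. The recording tableau Q records, in position (i, j), the step at which that cell was added to P.
  Insert 7 (step 1): P = [7];  Q = [1]
  Insert 5 (step 2): P = [5] / [7];  Q = [1] / [2]
  Insert 8 (step 3): P = [5, 8] / [7];  Q = [1, 3] / [2]
  Insert 4 (step 4): P = [4, 8] / [5] / [7];  Q = [1, 3] / [2] / [4]
  Insert 3 (step 5): P = [3, 8] / [4] / [5] / [7];  Q = [1, 3] / [2] / [4] / [5]
  Insert 2 (step 6): P = [2, 8] / [3] / [4] / [5] / [7];  Q = [1, 3] / [2] / [4] / [5] / [6]
  Insert 6 (step 7): P = [2, 6] / [3, 8] / [4] / [5] / [7];  Q = [1, 3] / [2, 7] / [4] / [5] / [6]
  Insert 1 (step 8): P = [1, 6] / [2, 8] / [3] / [4] / [5] / [7];  Q = [1, 3] / [2, 7] / [4] / [5] / [6] / [8]
Final shape: (2, 2, 1, 1, 1, 1).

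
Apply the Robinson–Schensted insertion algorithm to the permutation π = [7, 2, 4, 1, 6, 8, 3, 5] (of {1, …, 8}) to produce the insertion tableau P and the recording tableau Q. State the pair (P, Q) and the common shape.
P = [1, 3, 5, 8] / [2, 4, 6] / [7];  Q = [1, 3, 5, 6] / [2, 7, 8] / [4];  common shape = (4, 3, 1)

Row-insert the values π_1, π_2, … into P one at a time, bumping the leftmost entry strictly greater than the inserted value down to the next row. The recording tableau Q records, in position (i, j), the step at which that cell was added to P.
  Insert 7 (step 1): P = [7];  Q = [1]
  Insert 2 (step 2): P = [2] / [7];  Q = [1] / [2]
  Insert 4 (step 3): P = [2, 4] / [7];  Q = [1, 3] / [2]
  Insert 1 (step 4): P = [1, 4] / [2] / [7];  Q = [1, 3] / [2] / [4]
  Insert 6 (step 5): P = [1, 4, 6] / [2] / [7];  Q = [1, 3, 5] / [2] / [4]
  Insert 8 (step 6): P = [1, 4, 6, 8] / [2] / [7];  Q = [1, 3, 5, 6] / [2] / [4]
  Insert 3 (step 7): P = [1, 3, 6, 8] / [2, 4] / [7];  Q = [1, 3, 5, 6] / [2, 7] / [4]
  Insert 5 (step 8): P = [1, 3, 5, 8] / [2, 4, 6] / [7];  Q = [1, 3, 5, 6] / [2, 7, 8] / [4]
Final shape: (4, 3, 1).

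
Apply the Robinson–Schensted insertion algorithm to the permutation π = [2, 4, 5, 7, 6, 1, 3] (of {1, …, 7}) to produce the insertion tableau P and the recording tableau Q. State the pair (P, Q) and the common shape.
P = [1, 3, 5, 6] / [2, 4] / [7];  Q = [1, 2, 3, 4] / [5, 7] / [6];  common shape = (4, 2, 1)

Row-insert the values π_1, π_2, … into P one at a time, bumping the leftmost entry strictly greater than the inserted value down to the next row. The recording tableau Q records, in position (i, j), the step at which that cell was added to P.
  Insert 2 (step 1): P = [2];  Q = [1]
  Insert 4 (step 2): P = [2, 4];  Q = [1, 2]
  Insert 5 (step 3): P = [2, 4, 5];  Q = [1, 2, 3]
  Insert 7 (step 4): P = [2, 4, 5, 7];  Q = [1, 2, 3, 4]
  Insert 6 (step 5): P = [2, 4, 5, 6] / [7];  Q = [1, 2, 3, 4] / [5]
  Insert 1 (step 6): P = [1, 4, 5, 6] / [2] / [7];  Q = [1, 2, 3, 4] / [5] / [6]
  Insert 3 (step 7): P = [1, 3, 5, 6] / [2, 4] / [7];  Q = [1, 2, 3, 4] / [5, 7] / [6]
Final shape: (4, 2, 1).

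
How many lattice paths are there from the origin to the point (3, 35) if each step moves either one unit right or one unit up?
Number of paths = 8436

A monotone lattice path from (0, 0) to (3, 35) consists of 3 east steps and 35 north steps in some order, so it is determined by which 3 of the 38 steps are east. The count is C(38, 3) = 8436.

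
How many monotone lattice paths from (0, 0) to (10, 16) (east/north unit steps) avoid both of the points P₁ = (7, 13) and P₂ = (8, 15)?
Number of paths = 2988073

Inclusion–exclusion. Total paths: C(26, 10) = 5311735. Through P₁: C(20, 7)·C(6, 3) = 1550400. Through P₂: C(23, 8)·C(3, 2) = 1470942. Since P₁ is strictly southwest of P₂, a monotone path through both must visit P₁ then P₂; paths through both = C(20, 7)·C(3, 1)·C(3, 2) = 697680. Avoid both = 5311735 − 1550400 − 1470942 + 697680 = 2988073.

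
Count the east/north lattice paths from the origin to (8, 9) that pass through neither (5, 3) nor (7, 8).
Number of paths = 9088

Inclusion–exclusion. Total paths: C(17, 8) = 24310. Through P₁: C(8, 5)·C(9, 3) = 4704. Through P₂: C(15, 7)·C(2, 1) = 12870. Since P₁ is strictly southwest of P₂, a monotone path through both must visit P₁ then P₂; paths through both = C(8, 5)·C(7, 2)·C(2, 1) = 2352. Avoid both = 24310 − 4704 − 12870 + 2352 = 9088.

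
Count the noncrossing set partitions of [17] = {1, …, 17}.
C_17 = 129644790

These noncrossing partitions are counted by the Catalan number C_n = (1/(n + 1)) · C(2n, n). For n = 17: C_17 = (1/18) · C(34, 17) = 2333606220/18 = 129644790.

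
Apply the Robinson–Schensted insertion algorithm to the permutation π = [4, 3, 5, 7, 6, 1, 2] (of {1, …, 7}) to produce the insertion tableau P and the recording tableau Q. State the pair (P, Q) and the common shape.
P = [1, 2, 6] / [3, 5] / [4, 7];  Q = [1, 3, 4] / [2, 5] / [6, 7];  common shape = (3, 2, 2)

Row-insert the values π_1, π_2, … into P one at a time, bumping the leftmost entry strictly greater than the inserted value down to the next row. The recording tableau Q records, in position (i, j), the step at which that cell was added to P.
  Insert 4 (step 1): P = [4];  Q = [1]
  Insert 3 (step 2): P = [3] / [4];  Q = [1] / [2]
  Insert 5 (step 3): P = [3, 5] / [4];  Q = [1, 3] / [2]
  Insert 7 (step 4): P = [3, 5, 7] / [4];  Q = [1, 3, 4] / [2]
  Insert 6 (step 5): P = [3, 5, 6] / [4, 7];  Q = [1, 3, 4] / [2, 5]
  Insert 1 (step 6): P = [1, 5, 6] / [3, 7] / [4];  Q = [1, 3, 4] / [2, 5] / [6]
  Insert 2 (step 7): P = [1, 2, 6] / [3, 5] / [4, 7];  Q = [1, 3, 4] / [2, 5] / [6, 7]
Final shape: (3, 2, 2).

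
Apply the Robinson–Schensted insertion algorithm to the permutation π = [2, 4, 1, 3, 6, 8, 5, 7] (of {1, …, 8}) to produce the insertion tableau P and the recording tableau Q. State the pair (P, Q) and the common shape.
P = [1, 3, 5, 7] / [2, 4, 6, 8];  Q = [1, 2, 5, 6] / [3, 4, 7, 8];  common shape = (4, 4)

Row-insert the values π_1, π_2, … into P one at a time, bumping the leftmost entry strictly greater than the inserted value down to the next row. The recording tableau Q records, in position (i, j), the step at which that cell was added to P.
  Insert 2 (step 1): P = [2];  Q = [1]
  Insert 4 (step 2): P = [2, 4];  Q = [1, 2]
  Insert 1 (step 3): P = [1, 4] / [2];  Q = [1, 2] / [3]
  Insert 3 (step 4): P = [1, 3] / [2, 4];  Q = [1, 2] / [3, 4]
  Insert 6 (step 5): P = [1, 3, 6] / [2, 4];  Q = [1, 2, 5] / [3, 4]
  Insert 8 (step 6): P = [1, 3, 6, 8] / [2, 4];  Q = [1, 2, 5, 6] / [3, 4]
  Insert 5 (step 7): P = [1, 3, 5, 8] / [2, 4, 6];  Q = [1, 2, 5, 6] / [3, 4, 7]
  Insert 7 (step 8): P = [1, 3, 5, 7] / [2, 4, 6, 8];  Q = [1, 2, 5, 6] / [3, 4, 7, 8]
Final shape: (4, 4).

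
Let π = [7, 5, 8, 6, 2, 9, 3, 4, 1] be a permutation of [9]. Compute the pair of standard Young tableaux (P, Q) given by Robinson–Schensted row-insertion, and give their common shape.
P = [1, 3, 4] / [2, 6, 9] / [5, 8] / [7];  Q = [1, 3, 6] / [2, 4, 8] / [5, 7] / [9];  common shape = (3, 3, 2, 1)

Row-insert the values π_1, π_2, … into P one at a time, bumping the leftmost entry strictly greater than the inserted value down to the next row. The recording tableau Q records, in position (i, j), the step at which that cell was added to P.
  Insert 7 (step 1): P = [7];  Q = [1]
  Insert 5 (step 2): P = [5] / [7];  Q = [1] / [2]
  Insert 8 (step 3): P = [5, 8] / [7];  Q = [1, 3] / [2]
  Insert 6 (step 4): P = [5, 6] / [7, 8];  Q = [1, 3] / [2, 4]
  Insert 2 (step 5): P = [2, 6] / [5, 8] / [7];  Q = [1, 3] / [2, 4] / [5]
  Insert 9 (step 6): P = [2, 6, 9] / [5, 8] / [7];  Q = [1, 3, 6] / [2, 4] / [5]
  Insert 3 (step 7): P = [2, 3, 9] / [5, 6] / [7, 8];  Q = [1, 3, 6] / [2, 4] / [5, 7]
  Insert 4 (step 8): P = [2, 3, 4] / [5, 6, 9] / [7, 8];  Q = [1, 3, 6] / [2, 4, 8] / [5, 7]
  Insert 1 (step 9): P = [1, 3, 4] / [2, 6, 9] / [5, 8] / [7];  Q = [1, 3, 6] / [2, 4, 8] / [5, 7] / [9]
Final shape: (3, 3, 2, 1).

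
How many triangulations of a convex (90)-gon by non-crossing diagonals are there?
C_88 = 64633260585762914370496637486146181462681535261000

These polygon triangulations are counted by the Catalan number C_n = (1/(n + 1)) · C(2n, n). For n = 88: C_88 = (1/89) · C(176, 88) = 5752360192132899378974200736267010150178656638229000/89 = 64633260585762914370496637486146181462681535261000.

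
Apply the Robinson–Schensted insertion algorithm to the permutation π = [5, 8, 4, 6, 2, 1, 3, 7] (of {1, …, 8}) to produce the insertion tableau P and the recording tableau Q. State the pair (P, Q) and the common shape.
P = [1, 3, 7] / [2, 6] / [4, 8] / [5];  Q = [1, 2, 8] / [3, 4] / [5, 7] / [6];  common shape = (3, 2, 2, 1)

Row-insert the values π_1, π_2, … into P one at a time, bumping the leftmost entry strictly greater than the inserted value down to the next row. The recording tableau Q records, in position (i, j), the step at which that cell was added to P.
  Insert 5 (step 1): P = [5];  Q = [1]
  Insert 8 (step 2): P = [5, 8];  Q = [1, 2]
  Insert 4 (step 3): P = [4, 8] / [5];  Q = [1, 2] / [3]
  Insert 6 (step 4): P = [4, 6] / [5, 8];  Q = [1, 2] / [3, 4]
  Insert 2 (step 5): P = [2, 6] / [4, 8] / [5];  Q = [1, 2] / [3, 4] / [5]
  Insert 1 (step 6): P = [1, 6] / [2, 8] / [4] / [5];  Q = [1, 2] / [3, 4] / [5] / [6]
  Insert 3 (step 7): P = [1, 3] / [2, 6] / [4, 8] / [5];  Q = [1, 2] / [3, 4] / [5, 7] / [6]
  Insert 7 (step 8): P = [1, 3, 7] / [2, 6] / [4, 8] / [5];  Q = [1, 2, 8] / [3, 4] / [5, 7] / [6]
Final shape: (3, 2, 2, 1).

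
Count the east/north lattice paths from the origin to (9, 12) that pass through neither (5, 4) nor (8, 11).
Number of paths = 110636

Inclusion–exclusion. Total paths: C(21, 9) = 293930. Through P₁: C(9, 5)·C(12, 4) = 62370. Through P₂: C(19, 8)·C(2, 1) = 151164. Since P₁ is strictly southwest of P₂, a monotone path through both must visit P₁ then P₂; paths through both = C(9, 5)·C(10, 3)·C(2, 1) = 30240. Avoid both = 293930 − 62370 − 151164 + 30240 = 110636.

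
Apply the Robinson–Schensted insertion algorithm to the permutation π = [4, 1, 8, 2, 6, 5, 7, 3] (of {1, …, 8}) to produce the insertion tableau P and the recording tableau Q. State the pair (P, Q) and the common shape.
P = [1, 2, 3, 7] / [4, 5] / [6] / [8];  Q = [1, 3, 5, 7] / [2, 4] / [6] / [8];  common shape = (4, 2, 1, 1)

Row-insert the values π_1, π_2, … into P one at a time, bumping the leftmost entry strictly greater than the inserted value down to the next row. The recording tableau Q records, in position (i, j), the step at which that cell was added to P.
  Insert 4 (step 1): P = [4];  Q = [1]
  Insert 1 (step 2): P = [1] / [4];  Q = [1] / [2]
  Insert 8 (step 3): P = [1, 8] / [4];  Q = [1, 3] / [2]
  Insert 2 (step 4): P = [1, 2] / [4, 8];  Q = [1, 3] / [2, 4]
  Insert 6 (step 5): P = [1, 2, 6] / [4, 8];  Q = [1, 3, 5] / [2, 4]
  Insert 5 (step 6): P = [1, 2, 5] / [4, 6] / [8];  Q = [1, 3, 5] / [2, 4] / [6]
  Insert 7 (step 7): P = [1, 2, 5, 7] / [4, 6] / [8];  Q = [1, 3, 5, 7] / [2, 4] / [6]
  Insert 3 (step 8): P = [1, 2, 3, 7] / [4, 5] / [6] / [8];  Q = [1, 3, 5, 7] / [2, 4] / [6] / [8]
Final shape: (4, 2, 1, 1).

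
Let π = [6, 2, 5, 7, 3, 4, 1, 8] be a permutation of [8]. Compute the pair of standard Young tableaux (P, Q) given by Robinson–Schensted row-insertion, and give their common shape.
P = [1, 3, 4, 8] / [2, 7] / [5] / [6];  Q = [1, 3, 4, 8] / [2, 6] / [5] / [7];  common shape = (4, 2, 1, 1)

Row-insert the values π_1, π_2, … into P one at a time, bumping the leftmost entry strictly greater than the inserted value down to the next row. The recording tableau Q records, in position (i, j), the step at which that cell was added to P.
  Insert 6 (step 1): P = [6];  Q = [1]
  Insert 2 (step 2): P = [2] / [6];  Q = [1] / [2]
  Insert 5 (step 3): P = [2, 5] / [6];  Q = [1, 3] / [2]
  Insert 7 (step 4): P = [2, 5, 7] / [6];  Q = [1, 3, 4] / [2]
  Insert 3 (step 5): P = [2, 3, 7] / [5] / [6];  Q = [1, 3, 4] / [2] / [5]
  Insert 4 (step 6): P = [2, 3, 4] / [5, 7] / [6];  Q = [1, 3, 4] / [2, 6] / [5]
  Insert 1 (step 7): P = [1, 3, 4] / [2, 7] / [5] / [6];  Q = [1, 3, 4] / [2, 6] / [5] / [7]
  Insert 8 (step 8): P = [1, 3, 4, 8] / [2, 7] / [5] / [6];  Q = [1, 3, 4, 8] / [2, 6] / [5] / [7]
Final shape: (4, 2, 1, 1).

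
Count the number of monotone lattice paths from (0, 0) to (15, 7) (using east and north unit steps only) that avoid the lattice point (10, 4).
Number of paths = 114488

Total paths from (0, 0) to (15, 7): C(22, 15) = 170544. Paths through (10, 4): (paths (0, 0) → (10, 4)) × (paths (10, 4) → (15, 7)) = C(14, 10) · C(8, 5) = 1001 · 56 = 56056. Avoidance count = 170544 − 56056 = 114488.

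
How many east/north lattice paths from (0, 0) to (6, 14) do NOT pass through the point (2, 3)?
Number of paths = 25110

Total paths from (0, 0) to (6, 14): C(20, 6) = 38760. Paths through (2, 3): (paths (0, 0) → (2, 3)) × (paths (2, 3) → (6, 14)) = C(5, 2) · C(15, 4) = 10 · 1365 = 13650. Avoidance count = 38760 − 13650 = 25110.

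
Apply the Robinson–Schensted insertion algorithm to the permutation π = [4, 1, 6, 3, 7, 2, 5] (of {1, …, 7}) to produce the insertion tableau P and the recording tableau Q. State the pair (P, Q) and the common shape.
P = [1, 2, 5] / [3, 6, 7] / [4];  Q = [1, 3, 5] / [2, 4, 7] / [6];  common shape = (3, 3, 1)

Row-insert the values π_1, π_2, … into P one at a time, bumping the leftmost entry strictly greater than the inserted value down to the next row. The recording tableau Q records, in position (i, j), the step at which that cell was added to P.
  Insert 4 (step 1): P = [4];  Q = [1]
  Insert 1 (step 2): P = [1] / [4];  Q = [1] / [2]
  Insert 6 (step 3): P = [1, 6] / [4];  Q = [1, 3] / [2]
  Insert 3 (step 4): P = [1, 3] / [4, 6];  Q = [1, 3] / [2, 4]
  Insert 7 (step 5): P = [1, 3, 7] / [4, 6];  Q = [1, 3, 5] / [2, 4]
  Insert 2 (step 6): P = [1, 2, 7] / [3, 6] / [4];  Q = [1, 3, 5] / [2, 4] / [6]
  Insert 5 (step 7): P = [1, 2, 5] / [3, 6, 7] / [4];  Q = [1, 3, 5] / [2, 4, 7] / [6]
Final shape: (3, 3, 1).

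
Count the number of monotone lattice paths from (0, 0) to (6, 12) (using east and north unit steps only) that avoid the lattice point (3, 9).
Number of paths = 14164

Total paths from (0, 0) to (6, 12): C(18, 6) = 18564. Paths through (3, 9): (paths (0, 0) → (3, 9)) × (paths (3, 9) → (6, 12)) = C(12, 3) · C(6, 3) = 220 · 20 = 4400. Avoidance count = 18564 − 4400 = 14164.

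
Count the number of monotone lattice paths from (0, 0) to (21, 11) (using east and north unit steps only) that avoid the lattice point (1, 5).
Number of paths = 127643100

Total paths from (0, 0) to (21, 11): C(32, 21) = 129024480. Paths through (1, 5): (paths (0, 0) → (1, 5)) × (paths (1, 5) → (21, 11)) = C(6, 1) · C(26, 20) = 6 · 230230 = 1381380. Avoidance count = 129024480 − 1381380 = 127643100.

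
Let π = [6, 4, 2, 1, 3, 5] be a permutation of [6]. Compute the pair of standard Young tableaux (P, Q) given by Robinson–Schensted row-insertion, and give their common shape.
P = [1, 3, 5] / [2] / [4] / [6];  Q = [1, 5, 6] / [2] / [3] / [4];  common shape = (3, 1, 1, 1)

Row-insert the values π_1, π_2, … into P one at a time, bumping the leftmost entry strictly greater than the inserted value down to the next row. The recording tableau Q records, in position (i, j), the step at which that cell was added to P.
  Insert 6 (step 1): P = [6];  Q = [1]
  Insert 4 (step 2): P = [4] / [6];  Q = [1] / [2]
  Insert 2 (step 3): P = [2] / [4] / [6];  Q = [1] / [2] / [3]
  Insert 1 (step 4): P = [1] / [2] / [4] / [6];  Q = [1] / [2] / [3] / [4]
  Insert 3 (step 5): P = [1, 3] / [2] / [4] / [6];  Q = [1, 5] / [2] / [3] / [4]
  Insert 5 (step 6): P = [1, 3, 5] / [2] / [4] / [6];  Q = [1, 5, 6] / [2] / [3] / [4]
Final shape: (3, 1, 1, 1).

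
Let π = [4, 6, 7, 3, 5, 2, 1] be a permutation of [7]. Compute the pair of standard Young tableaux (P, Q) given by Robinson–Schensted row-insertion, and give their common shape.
P = [1, 5, 7] / [2, 6] / [3] / [4];  Q = [1, 2, 3] / [4, 5] / [6] / [7];  common shape = (3, 2, 1, 1)

Row-insert the values π_1, π_2, … into P one at a time, bumping the leftmost entry strictly greater than the inserted value down to the next row. The recording tableau Q records, in position (i, j), the step at which that cell was added to P.
  Insert 4 (step 1): P = [4];  Q = [1]
  Insert 6 (step 2): P = [4, 6];  Q = [1, 2]
  Insert 7 (step 3): P = [4, 6, 7];  Q = [1, 2, 3]
  Insert 3 (step 4): P = [3, 6, 7] / [4];  Q = [1, 2, 3] / [4]
  Insert 5 (step 5): P = [3, 5, 7] / [4, 6];  Q = [1, 2, 3] / [4, 5]
  Insert 2 (step 6): P = [2, 5, 7] / [3, 6] / [4];  Q = [1, 2, 3] / [4, 5] / [6]
  Insert 1 (step 7): P = [1, 5, 7] / [2, 6] / [3] / [4];  Q = [1, 2, 3] / [4, 5] / [6] / [7]
Final shape: (3, 2, 1, 1).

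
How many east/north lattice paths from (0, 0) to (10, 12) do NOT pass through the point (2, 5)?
Number of paths = 511511

Total paths from (0, 0) to (10, 12): C(22, 10) = 646646. Paths through (2, 5): (paths (0, 0) → (2, 5)) × (paths (2, 5) → (10, 12)) = C(7, 2) · C(15, 8) = 21 · 6435 = 135135. Avoidance count = 646646 − 135135 = 511511.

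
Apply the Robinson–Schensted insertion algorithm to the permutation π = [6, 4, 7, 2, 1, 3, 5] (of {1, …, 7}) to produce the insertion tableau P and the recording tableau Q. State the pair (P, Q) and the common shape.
P = [1, 3, 5] / [2, 7] / [4] / [6];  Q = [1, 3, 7] / [2, 6] / [4] / [5];  common shape = (3, 2, 1, 1)

Row-insert the values π_1, π_2, … into P one at a time, bumping the leftmost entry strictly greater than the inserted value down to the next row. The recording tableau Q records, in position (i, j), the step at which that cell was added to P.
  Insert 6 (step 1): P = [6];  Q = [1]
  Insert 4 (step 2): P = [4] / [6];  Q = [1] / [2]
  Insert 7 (step 3): P = [4, 7] / [6];  Q = [1, 3] / [2]
  Insert 2 (step 4): P = [2, 7] / [4] / [6];  Q = [1, 3] / [2] / [4]
  Insert 1 (step 5): P = [1, 7] / [2] / [4] / [6];  Q = [1, 3] / [2] / [4] / [5]
  Insert 3 (step 6): P = [1, 3] / [2, 7] / [4] / [6];  Q = [1, 3] / [2, 6] / [4] / [5]
  Insert 5 (step 7): P = [1, 3, 5] / [2, 7] / [4] / [6];  Q = [1, 3, 7] / [2, 6] / [4] / [5]
Final shape: (3, 2, 1, 1).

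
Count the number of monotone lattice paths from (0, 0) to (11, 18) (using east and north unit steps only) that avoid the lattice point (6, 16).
Number of paths = 33030417

Total paths from (0, 0) to (11, 18): C(29, 11) = 34597290. Paths through (6, 16): (paths (0, 0) → (6, 16)) × (paths (6, 16) → (11, 18)) = C(22, 6) · C(7, 5) = 74613 · 21 = 1566873. Avoidance count = 34597290 − 1566873 = 33030417.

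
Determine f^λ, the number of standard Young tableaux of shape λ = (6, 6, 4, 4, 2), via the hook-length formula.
# SYT of shape (6, 6, 4, 4, 2) = 796667872

Hook-length formula: f^λ = n! / Π hook(c), product over all cells c of the Young diagram. For λ = (6, 6, 4, 4, 2), n = 22 boxes. Hook lengths by row (left-to-right, top-to-bottom): [10, 9, 7, 6, 3, 2]; [9, 8, 6, 5, 2, 1]; [6, 5, 3, 2]; [5, 4, 2, 1]; [2, 1]. Product of hooks = 1410877440000. So f^λ = 22! / 1410877440000 = 1124000727777607680000 / 1410877440000 = 796667872.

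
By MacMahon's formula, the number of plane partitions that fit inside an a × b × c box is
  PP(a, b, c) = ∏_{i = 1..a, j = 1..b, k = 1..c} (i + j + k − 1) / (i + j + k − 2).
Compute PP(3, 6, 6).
PP(3, 6, 6) = 24293412

Evaluate the triple product over i = 1..3, j = 1..6, k = 1..6. The factors are (2/1) · (3/2) · (4/3) · (5/4) · (6/5) · (7/6) · (3/2) · (4/3) · … (108 factors total). The numerators and denominators telescope so the product is an integer; carrying out the multiplication exactly gives PP(3, 6, 6) = 24293412.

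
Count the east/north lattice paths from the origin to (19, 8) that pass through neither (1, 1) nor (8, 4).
Number of paths = 910600

Inclusion–exclusion. Total paths: C(27, 19) = 2220075. Through P₁: C(2, 1)·C(25, 18) = 961400. Through P₂: C(12, 8)·C(15, 11) = 675675. Since P₁ is strictly southwest of P₂, a monotone path through both must visit P₁ then P₂; paths through both = C(2, 1)·C(10, 7)·C(15, 11) = 327600. Avoid both = 2220075 − 961400 − 675675 + 327600 = 910600.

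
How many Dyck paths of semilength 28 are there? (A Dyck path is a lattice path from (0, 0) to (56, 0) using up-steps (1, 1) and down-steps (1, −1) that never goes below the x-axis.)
C_28 = 263747951750360

These Dyck paths are counted by the Catalan number C_n = (1/(n + 1)) · C(2n, n). For n = 28: C_28 = (1/29) · C(56, 28) = 7648690600760440/29 = 263747951750360.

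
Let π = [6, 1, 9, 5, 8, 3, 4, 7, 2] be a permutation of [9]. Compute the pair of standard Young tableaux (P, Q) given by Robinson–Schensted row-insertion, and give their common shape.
P = [1, 2, 4, 7] / [3, 8] / [5, 9] / [6];  Q = [1, 3, 5, 8] / [2, 4] / [6, 7] / [9];  common shape = (4, 2, 2, 1)

Row-insert the values π_1, π_2, … into P one at a time, bumping the leftmost entry strictly greater than the inserted value down to the next row. The recording tableau Q records, in position (i, j), the step at which that cell was added to P.
  Insert 6 (step 1): P = [6];  Q = [1]
  Insert 1 (step 2): P = [1] / [6];  Q = [1] / [2]
  Insert 9 (step 3): P = [1, 9] / [6];  Q = [1, 3] / [2]
  Insert 5 (step 4): P = [1, 5] / [6, 9];  Q = [1, 3] / [2, 4]
  Insert 8 (step 5): P = [1, 5, 8] / [6, 9];  Q = [1, 3, 5] / [2, 4]
  Insert 3 (step 6): P = [1, 3, 8] / [5, 9] / [6];  Q = [1, 3, 5] / [2, 4] / [6]
  Insert 4 (step 7): P = [1, 3, 4] / [5, 8] / [6, 9];  Q = [1, 3, 5] / [2, 4] / [6, 7]
  Insert 7 (step 8): P = [1, 3, 4, 7] / [5, 8] / [6, 9];  Q = [1, 3, 5, 8] / [2, 4] / [6, 7]
  Insert 2 (step 9): P = [1, 2, 4, 7] / [3, 8] / [5, 9] / [6];  Q = [1, 3, 5, 8] / [2, 4] / [6, 7] / [9]
Final shape: (4, 2, 2, 1).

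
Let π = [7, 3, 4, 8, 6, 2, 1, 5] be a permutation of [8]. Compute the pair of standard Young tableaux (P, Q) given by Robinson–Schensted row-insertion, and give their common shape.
P = [1, 4, 5] / [2, 6] / [3, 8] / [7];  Q = [1, 3, 4] / [2, 5] / [6, 8] / [7];  common shape = (3, 2, 2, 1)

Row-insert the values π_1, π_2, … into P one at a time, bumping the leftmost entry strictly greater than the inserted value down to the next row. The recording tableau Q records, in position (i, j), the step at which that cell was added to P.
  Insert 7 (step 1): P = [7];  Q = [1]
  Insert 3 (step 2): P = [3] / [7];  Q = [1] / [2]
  Insert 4 (step 3): P = [3, 4] / [7];  Q = [1, 3] / [2]
  Insert 8 (step 4): P = [3, 4, 8] / [7];  Q = [1, 3, 4] / [2]
  Insert 6 (step 5): P = [3, 4, 6] / [7, 8];  Q = [1, 3, 4] / [2, 5]
  Insert 2 (step 6): P = [2, 4, 6] / [3, 8] / [7];  Q = [1, 3, 4] / [2, 5] / [6]
  Insert 1 (step 7): P = [1, 4, 6] / [2, 8] / [3] / [7];  Q = [1, 3, 4] / [2, 5] / [6] / [7]
  Insert 5 (step 8): P = [1, 4, 5] / [2, 6] / [3, 8] / [7];  Q = [1, 3, 4] / [2, 5] / [6, 8] / [7]
Final shape: (3, 2, 2, 1).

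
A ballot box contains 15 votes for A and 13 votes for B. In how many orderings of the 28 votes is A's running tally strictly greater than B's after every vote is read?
Strict-lead orderings = 2674440

Total orderings of the 28 votes with 15 for A: C(28, 15) = 37442160. By the Bertrand ballot formula (Cycle Lemma / reflection principle), the number of orderings in which A is strictly ahead of B throughout is (p − q)/(p + q) · C(p + q, p) = (15 − 13)/(15 + 13) · 37442160 = 2674440.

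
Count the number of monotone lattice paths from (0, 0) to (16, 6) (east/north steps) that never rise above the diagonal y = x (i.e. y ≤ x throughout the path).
Number of paths = 48279

By the reflection principle (André's argument), the number of monotone paths to (16, 6) with n ≤ m that never go above y = x is C(22, 16) − C(22, 17) = 74613 − 26334 = 48279.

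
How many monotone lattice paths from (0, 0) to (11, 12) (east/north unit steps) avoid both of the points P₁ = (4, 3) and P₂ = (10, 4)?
Number of paths = 944874

Inclusion–exclusion. Total paths: C(23, 11) = 1352078. Through P₁: C(7, 4)·C(16, 7) = 400400. Through P₂: C(14, 10)·C(9, 1) = 9009. Since P₁ is strictly southwest of P₂, a monotone path through both must visit P₁ then P₂; paths through both = C(7, 4)·C(7, 6)·C(9, 1) = 2205. Avoid both = 1352078 − 400400 − 9009 + 2205 = 944874.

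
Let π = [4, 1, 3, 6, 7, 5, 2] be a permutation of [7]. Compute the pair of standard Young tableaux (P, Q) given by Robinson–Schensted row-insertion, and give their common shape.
P = [1, 2, 5, 7] / [3, 6] / [4];  Q = [1, 3, 4, 5] / [2, 6] / [7];  common shape = (4, 2, 1)

Row-insert the values π_1, π_2, … into P one at a time, bumping the leftmost entry strictly greater than the inserted value down to the next row. The recording tableau Q records, in position (i, j), the step at which that cell was added to P.
  Insert 4 (step 1): P = [4];  Q = [1]
  Insert 1 (step 2): P = [1] / [4];  Q = [1] / [2]
  Insert 3 (step 3): P = [1, 3] / [4];  Q = [1, 3] / [2]
  Insert 6 (step 4): P = [1, 3, 6] / [4];  Q = [1, 3, 4] / [2]
  Insert 7 (step 5): P = [1, 3, 6, 7] / [4];  Q = [1, 3, 4, 5] / [2]
  Insert 5 (step 6): P = [1, 3, 5, 7] / [4, 6];  Q = [1, 3, 4, 5] / [2, 6]
  Insert 2 (step 7): P = [1, 2, 5, 7] / [3, 6] / [4];  Q = [1, 3, 4, 5] / [2, 6] / [7]
Final shape: (4, 2, 1).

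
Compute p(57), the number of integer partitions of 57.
p(57) = 614154

Compute p(n) via the recurrence p(n, m) = p(n, m−1) + p(n−m, m), where p(n, m) counts partitions of n with all parts ≤ m and p(n) = p(n, n). The base cases are p(0, m) = 1 and p(n, 0) = 0 for n > 0. Filling the table yields p(57) = 614154. (Euler's pentagonal recurrence is an alternative.)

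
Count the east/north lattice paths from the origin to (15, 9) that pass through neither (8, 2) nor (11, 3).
Number of paths = 1114424

Inclusion–exclusion. Total paths: C(24, 15) = 1307504. Through P₁: C(10, 8)·C(14, 7) = 154440. Through P₂: C(14, 11)·C(10, 4) = 76440. Since P₁ is strictly southwest of P₂, a monotone path through both must visit P₁ then P₂; paths through both = C(10, 8)·C(4, 3)·C(10, 4) = 37800. Avoid both = 1307504 − 154440 − 76440 + 37800 = 1114424.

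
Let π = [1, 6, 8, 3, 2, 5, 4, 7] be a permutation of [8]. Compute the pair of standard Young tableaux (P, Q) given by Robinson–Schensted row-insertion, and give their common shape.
P = [1, 2, 4, 7] / [3, 5] / [6, 8];  Q = [1, 2, 3, 8] / [4, 6] / [5, 7];  common shape = (4, 2, 2)

Row-insert the values π_1, π_2, … into P one at a time, bumping the leftmost entry strictly greater than the inserted value down to the next row. The recording tableau Q records, in position (i, j), the step at which that cell was added to P.
  Insert 1 (step 1): P = [1];  Q = [1]
  Insert 6 (step 2): P = [1, 6];  Q = [1, 2]
  Insert 8 (step 3): P = [1, 6, 8];  Q = [1, 2, 3]
  Insert 3 (step 4): P = [1, 3, 8] / [6];  Q = [1, 2, 3] / [4]
  Insert 2 (step 5): P = [1, 2, 8] / [3] / [6];  Q = [1, 2, 3] / [4] / [5]
  Insert 5 (step 6): P = [1, 2, 5] / [3, 8] / [6];  Q = [1, 2, 3] / [4, 6] / [5]
  Insert 4 (step 7): P = [1, 2, 4] / [3, 5] / [6, 8];  Q = [1, 2, 3] / [4, 6] / [5, 7]
  Insert 7 (step 8): P = [1, 2, 4, 7] / [3, 5] / [6, 8];  Q = [1, 2, 3, 8] / [4, 6] / [5, 7]
Final shape: (4, 2, 2).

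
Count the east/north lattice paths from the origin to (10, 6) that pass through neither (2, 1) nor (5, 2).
Number of paths = 3013

Inclusion–exclusion. Total paths: C(16, 10) = 8008. Through P₁: C(3, 2)·C(13, 8) = 3861. Through P₂: C(7, 5)·C(9, 5) = 2646. Since P₁ is strictly southwest of P₂, a monotone path through both must visit P₁ then P₂; paths through both = C(3, 2)·C(4, 3)·C(9, 5) = 1512. Avoid both = 8008 − 3861 − 2646 + 1512 = 3013.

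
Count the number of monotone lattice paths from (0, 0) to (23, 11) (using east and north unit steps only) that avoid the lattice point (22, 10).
Number of paths = 157073280

Total paths from (0, 0) to (23, 11): C(34, 23) = 286097760. Paths through (22, 10): (paths (0, 0) → (22, 10)) × (paths (22, 10) → (23, 11)) = C(32, 22) · C(2, 1) = 64512240 · 2 = 129024480. Avoidance count = 286097760 − 129024480 = 157073280.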